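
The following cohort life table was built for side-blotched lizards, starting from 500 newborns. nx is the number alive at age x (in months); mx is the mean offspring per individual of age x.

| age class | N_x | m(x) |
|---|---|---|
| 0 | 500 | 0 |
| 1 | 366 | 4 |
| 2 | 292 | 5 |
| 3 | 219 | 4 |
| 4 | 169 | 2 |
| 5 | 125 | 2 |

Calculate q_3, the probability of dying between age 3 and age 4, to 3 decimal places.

0.228

lx = nx/n0 = nx/500: 1, 0.732, 0.584, 0.438, 0.338, 0.25
q_3 = (l_3 − l_4) / l_3 = (0.438 − 0.338) / 0.438
     = 0.1 / 0.438 = 0.228311… → 0.228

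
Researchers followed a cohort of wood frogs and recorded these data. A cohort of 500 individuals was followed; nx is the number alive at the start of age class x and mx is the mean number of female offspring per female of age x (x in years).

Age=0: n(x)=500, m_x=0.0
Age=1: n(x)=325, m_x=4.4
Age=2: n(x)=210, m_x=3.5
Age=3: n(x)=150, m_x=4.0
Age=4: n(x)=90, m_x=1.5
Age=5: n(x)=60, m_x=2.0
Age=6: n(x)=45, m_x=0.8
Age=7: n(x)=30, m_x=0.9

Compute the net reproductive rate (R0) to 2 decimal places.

6.17

lx = nx/n0 = nx/500: 1, 0.65, 0.42, 0.3, 0.18, 0.12, 0.09, 0.06
lx·mx by age: 0, 2.86, 1.47, 1.2, 0.27, 0.24, 0.072, 0.054
R0 = Σ lx·mx = 6.166 → 6.17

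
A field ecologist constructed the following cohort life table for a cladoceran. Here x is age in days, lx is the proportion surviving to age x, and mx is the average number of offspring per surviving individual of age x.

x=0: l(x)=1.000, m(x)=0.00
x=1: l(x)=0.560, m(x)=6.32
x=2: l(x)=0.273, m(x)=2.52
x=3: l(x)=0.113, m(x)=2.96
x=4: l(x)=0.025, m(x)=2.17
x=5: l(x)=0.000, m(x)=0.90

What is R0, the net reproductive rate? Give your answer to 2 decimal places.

4.62

lx·mx by age: 0, 3.5392, 0.68796, 0.33448, 0.05425, 0
R0 = Σ lx·mx = 4.61589 → 4.62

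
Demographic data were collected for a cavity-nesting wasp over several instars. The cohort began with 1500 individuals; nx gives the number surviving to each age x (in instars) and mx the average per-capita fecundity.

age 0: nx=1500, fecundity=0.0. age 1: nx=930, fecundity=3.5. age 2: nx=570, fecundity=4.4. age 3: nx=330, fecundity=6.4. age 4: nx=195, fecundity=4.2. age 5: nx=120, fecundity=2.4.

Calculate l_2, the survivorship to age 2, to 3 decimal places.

0.380

l_2 = n_2/n_0 = 570/1500 = 0.38 → 0.380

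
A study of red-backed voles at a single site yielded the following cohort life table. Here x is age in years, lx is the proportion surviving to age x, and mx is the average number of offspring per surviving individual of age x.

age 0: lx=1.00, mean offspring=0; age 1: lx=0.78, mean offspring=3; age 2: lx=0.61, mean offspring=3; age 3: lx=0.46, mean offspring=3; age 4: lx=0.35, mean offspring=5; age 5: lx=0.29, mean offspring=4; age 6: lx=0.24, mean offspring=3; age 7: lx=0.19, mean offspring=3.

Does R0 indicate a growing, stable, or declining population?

growing

R0 = Σ lx·mx = 0 + 2.34 + 1.83 + 1.38 + 1.75 + 1.16 + 0.72 + 0.57 = 9.75
R0 > 1, so the population is growing.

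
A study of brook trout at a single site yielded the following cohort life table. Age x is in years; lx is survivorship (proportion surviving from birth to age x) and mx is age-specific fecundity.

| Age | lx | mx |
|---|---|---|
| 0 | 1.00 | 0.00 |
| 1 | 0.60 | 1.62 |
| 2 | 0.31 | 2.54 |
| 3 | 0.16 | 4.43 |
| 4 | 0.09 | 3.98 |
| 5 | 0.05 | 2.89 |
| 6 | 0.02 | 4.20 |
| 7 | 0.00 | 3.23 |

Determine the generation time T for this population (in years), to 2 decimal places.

lx·mx: 0, 0.972, 0.7874, 0.7088, 0.3582, 0.1445, 0.084, 0 → R0 = 3.0549
x·lx·mx: 0, 0.972, 1.5748, 2.1264, 1.4328, 0.7225, 0.504, 0 → Σ = 7.3325
T = 7.3325 / 3.0549 = 2.400242… → 2.40

2.40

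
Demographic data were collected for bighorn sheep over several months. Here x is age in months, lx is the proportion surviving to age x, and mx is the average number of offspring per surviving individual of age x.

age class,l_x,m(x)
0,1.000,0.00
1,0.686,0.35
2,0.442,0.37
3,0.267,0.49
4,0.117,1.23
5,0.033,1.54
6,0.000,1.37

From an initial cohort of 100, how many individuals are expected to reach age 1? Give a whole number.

69

Expected survivors = N0 · l_1 = 100 × 0.686 = 68.6 → 69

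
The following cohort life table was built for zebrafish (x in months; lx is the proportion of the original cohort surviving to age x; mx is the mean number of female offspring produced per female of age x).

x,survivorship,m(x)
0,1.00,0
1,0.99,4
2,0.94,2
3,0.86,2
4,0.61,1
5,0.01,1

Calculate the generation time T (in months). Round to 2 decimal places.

1.88

lx·mx: 0, 3.96, 1.88, 1.72, 0.61, 0.01 → R0 = 8.18
x·lx·mx: 0, 3.96, 3.76, 5.16, 2.44, 0.05 → Σ = 15.37
T = 15.37 / 8.18 = 1.878973… → 1.88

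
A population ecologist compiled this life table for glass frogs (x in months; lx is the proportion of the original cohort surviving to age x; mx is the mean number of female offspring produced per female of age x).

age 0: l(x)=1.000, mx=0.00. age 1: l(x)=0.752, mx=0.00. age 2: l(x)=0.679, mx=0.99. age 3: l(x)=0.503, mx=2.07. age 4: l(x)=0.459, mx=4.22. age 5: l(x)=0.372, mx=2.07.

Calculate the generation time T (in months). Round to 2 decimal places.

3.63

lx·mx: 0, 0, 0.67221, 1.04121, 1.93698, 0.77004 → R0 = 4.42044
x·lx·mx: 0, 0, 1.34442, 3.12363, 7.74792, 3.8502 → Σ = 16.06617
T = 16.06617 / 4.42044 = 3.634518… → 3.63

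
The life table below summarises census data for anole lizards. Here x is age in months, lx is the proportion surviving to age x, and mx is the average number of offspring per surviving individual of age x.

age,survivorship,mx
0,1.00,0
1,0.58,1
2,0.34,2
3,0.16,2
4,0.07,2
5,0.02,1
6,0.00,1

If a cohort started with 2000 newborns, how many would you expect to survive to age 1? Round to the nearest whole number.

Expected survivors = N0 · l_1 = 2000 × 0.58 = 1160 → 1160

1160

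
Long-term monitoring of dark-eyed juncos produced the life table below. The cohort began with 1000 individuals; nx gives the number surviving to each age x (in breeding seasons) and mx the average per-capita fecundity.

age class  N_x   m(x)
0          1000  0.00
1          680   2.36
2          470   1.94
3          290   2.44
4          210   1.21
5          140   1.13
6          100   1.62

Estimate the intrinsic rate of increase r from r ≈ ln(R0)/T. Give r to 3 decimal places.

lx = nx/n0 = nx/1000: 1, 0.68, 0.47, 0.29, 0.21, 0.14, 0.1
R0 = Σ lx·mx = 0 + 1.6048 + 0.9118 + 0.7076 + 0.2541 + 0.1582 + 0.162 = 3.7985
Σ x·lx·mx = 8.3306; T = 8.3306/3.7985 = 2.19313…
r ≈ ln(R0)/T = ln(3.7985)/2.19313… = 0.60854… → 0.609

0.609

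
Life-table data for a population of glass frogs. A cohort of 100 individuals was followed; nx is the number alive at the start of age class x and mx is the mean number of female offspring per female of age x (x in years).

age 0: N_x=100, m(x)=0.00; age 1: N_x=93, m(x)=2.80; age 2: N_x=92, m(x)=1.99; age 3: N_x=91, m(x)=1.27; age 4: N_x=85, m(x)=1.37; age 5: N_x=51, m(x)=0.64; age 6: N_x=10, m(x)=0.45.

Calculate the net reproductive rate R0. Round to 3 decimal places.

7.126

lx = nx/n0 = nx/100: 1, 0.93, 0.92, 0.91, 0.85, 0.51, 0.1
lx·mx by age: 0, 2.604, 1.8308, 1.1557, 1.1645, 0.3264, 0.045
R0 = Σ lx·mx = 7.1264 → 7.126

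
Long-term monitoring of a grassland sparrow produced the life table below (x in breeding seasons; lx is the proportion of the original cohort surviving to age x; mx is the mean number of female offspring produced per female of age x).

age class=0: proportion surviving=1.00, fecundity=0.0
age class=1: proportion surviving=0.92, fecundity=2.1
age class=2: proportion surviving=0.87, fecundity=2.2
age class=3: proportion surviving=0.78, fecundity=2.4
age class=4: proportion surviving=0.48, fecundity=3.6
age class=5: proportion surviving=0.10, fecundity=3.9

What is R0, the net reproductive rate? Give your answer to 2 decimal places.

7.84

lx·mx by age: 0, 1.932, 1.914, 1.872, 1.728, 0.39
R0 = Σ lx·mx = 7.836 → 7.84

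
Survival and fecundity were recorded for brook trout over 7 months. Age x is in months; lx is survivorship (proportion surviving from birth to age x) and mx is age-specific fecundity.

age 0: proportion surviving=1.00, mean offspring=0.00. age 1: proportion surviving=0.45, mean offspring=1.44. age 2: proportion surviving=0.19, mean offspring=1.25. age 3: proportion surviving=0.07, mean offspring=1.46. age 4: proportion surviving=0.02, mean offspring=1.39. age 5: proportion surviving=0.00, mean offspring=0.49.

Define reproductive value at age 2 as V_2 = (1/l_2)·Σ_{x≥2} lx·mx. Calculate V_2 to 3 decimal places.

1.934

lx·mx for x ≥ 2: 0.2375, 0.1022, 0.0278, 0 → sum = 0.3675
V_2 = 0.3675 / l_2 = 0.3675 / 0.19 = 1.934211… → 1.934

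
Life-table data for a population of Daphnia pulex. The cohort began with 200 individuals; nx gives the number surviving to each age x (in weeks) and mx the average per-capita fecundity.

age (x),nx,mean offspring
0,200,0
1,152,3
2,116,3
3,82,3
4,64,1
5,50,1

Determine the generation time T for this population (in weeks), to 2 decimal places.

lx = nx/n0 = nx/200: 1, 0.76, 0.58, 0.41, 0.32, 0.25
lx·mx: 0, 2.28, 1.74, 1.23, 0.32, 0.25 → R0 = 5.82
x·lx·mx: 0, 2.28, 3.48, 3.69, 1.28, 1.25 → Σ = 11.98
T = 11.98 / 5.82 = 2.058419… → 2.06

2.06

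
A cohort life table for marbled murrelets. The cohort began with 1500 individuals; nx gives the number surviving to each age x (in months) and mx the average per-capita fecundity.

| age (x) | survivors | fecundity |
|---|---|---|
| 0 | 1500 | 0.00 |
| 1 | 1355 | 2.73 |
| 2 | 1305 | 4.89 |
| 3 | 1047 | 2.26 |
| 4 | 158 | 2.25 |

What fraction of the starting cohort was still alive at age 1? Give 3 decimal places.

l_1 = n_1/n_0 = 1355/1500 = 0.903333… → 0.903

0.903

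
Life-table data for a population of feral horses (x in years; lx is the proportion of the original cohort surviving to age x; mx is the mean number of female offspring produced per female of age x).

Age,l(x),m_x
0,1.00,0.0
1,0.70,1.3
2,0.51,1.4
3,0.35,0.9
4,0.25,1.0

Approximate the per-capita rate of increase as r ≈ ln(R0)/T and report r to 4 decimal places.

R0 = Σ lx·mx = 0 + 0.91 + 0.714 + 0.315 + 0.25 = 2.189
Σ x·lx·mx = 4.283; T = 4.283/2.189 = 1.9566…
r ≈ ln(R0)/T = ln(2.189)/1.9566… = 0.400411… → 0.4004

0.4004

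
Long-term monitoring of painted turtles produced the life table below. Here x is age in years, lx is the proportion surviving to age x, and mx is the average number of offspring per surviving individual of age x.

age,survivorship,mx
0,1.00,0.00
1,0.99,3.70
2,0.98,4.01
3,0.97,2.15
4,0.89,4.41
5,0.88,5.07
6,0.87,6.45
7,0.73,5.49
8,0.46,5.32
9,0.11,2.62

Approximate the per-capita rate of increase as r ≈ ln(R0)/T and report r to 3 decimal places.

R0 = Σ lx·mx = 0 + 3.663 + 3.9298 + 2.0855 + 3.9249 + 4.4616 + 5.6115 + 4.0077 + 2.4472 + 0.2882 = 30.4194
Σ x·lx·mx = 139.681; T = 139.681/30.4194 = 4.59184…
r ≈ ln(R0)/T = ln(30.4194)/4.59184… = 0.74373… → 0.744

0.744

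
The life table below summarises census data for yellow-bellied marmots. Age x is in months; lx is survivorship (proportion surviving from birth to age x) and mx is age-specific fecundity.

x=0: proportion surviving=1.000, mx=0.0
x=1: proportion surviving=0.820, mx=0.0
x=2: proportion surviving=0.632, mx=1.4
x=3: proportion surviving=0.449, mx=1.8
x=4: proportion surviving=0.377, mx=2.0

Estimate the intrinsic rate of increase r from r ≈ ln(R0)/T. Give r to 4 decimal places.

0.3037

R0 = Σ lx·mx = 0 + 0 + 0.8848 + 0.8082 + 0.754 = 2.447
Σ x·lx·mx = 7.2102; T = 7.2102/2.447 = 2.94655…
r ≈ ln(R0)/T = ln(2.447)/2.94655… = 0.303699… → 0.3037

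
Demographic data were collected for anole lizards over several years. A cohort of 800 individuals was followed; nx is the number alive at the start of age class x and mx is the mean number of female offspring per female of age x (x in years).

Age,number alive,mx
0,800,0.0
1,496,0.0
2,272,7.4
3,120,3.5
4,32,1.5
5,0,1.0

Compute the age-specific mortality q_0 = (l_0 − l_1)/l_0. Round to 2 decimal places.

lx = nx/n0 = nx/800: 1, 0.62, 0.34, 0.15, 0.04, 0
q_0 = (l_0 − l_1) / l_0 = (1 − 0.62) / 1
     = 0.38 / 1 = 0.38 → 0.38

0.38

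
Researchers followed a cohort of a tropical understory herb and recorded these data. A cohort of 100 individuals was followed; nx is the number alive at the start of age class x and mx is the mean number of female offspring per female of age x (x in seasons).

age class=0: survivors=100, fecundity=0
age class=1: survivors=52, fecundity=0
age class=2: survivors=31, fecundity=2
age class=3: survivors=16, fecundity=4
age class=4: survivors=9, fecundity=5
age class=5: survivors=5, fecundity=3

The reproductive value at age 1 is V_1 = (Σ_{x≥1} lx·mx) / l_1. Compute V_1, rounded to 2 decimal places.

lx = nx/n0 = nx/100: 1, 0.52, 0.31, 0.16, 0.09, 0.05
lx·mx for x ≥ 1: 0, 0.62, 0.64, 0.45, 0.15 → sum = 1.86
V_1 = 1.86 / l_1 = 1.86 / 0.52 = 3.576923… → 3.58

3.58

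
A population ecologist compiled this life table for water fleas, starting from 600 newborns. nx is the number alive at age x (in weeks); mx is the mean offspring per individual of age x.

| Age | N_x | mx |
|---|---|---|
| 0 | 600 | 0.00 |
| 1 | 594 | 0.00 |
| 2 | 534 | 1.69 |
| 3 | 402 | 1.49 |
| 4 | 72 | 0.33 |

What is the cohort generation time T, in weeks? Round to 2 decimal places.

2.42

lx = nx/n0 = nx/600: 1, 0.99, 0.89, 0.67, 0.12
lx·mx: 0, 0, 1.5041, 0.9983, 0.0396 → R0 = 2.542
x·lx·mx: 0, 0, 3.0082, 2.9949, 0.1584 → Σ = 6.1615
T = 6.1615 / 2.542 = 2.423879… → 2.42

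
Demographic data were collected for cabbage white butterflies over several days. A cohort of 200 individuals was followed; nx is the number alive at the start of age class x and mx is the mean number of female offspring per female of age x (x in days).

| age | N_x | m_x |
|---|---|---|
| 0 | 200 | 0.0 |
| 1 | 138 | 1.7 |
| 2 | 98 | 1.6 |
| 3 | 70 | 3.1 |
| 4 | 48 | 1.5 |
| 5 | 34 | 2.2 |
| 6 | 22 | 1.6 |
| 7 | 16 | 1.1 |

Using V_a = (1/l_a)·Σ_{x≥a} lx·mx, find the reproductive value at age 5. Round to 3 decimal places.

lx = nx/n0 = nx/200: 1, 0.69, 0.49, 0.35, 0.24, 0.17, 0.11, 0.08
lx·mx for x ≥ 5: 0.374, 0.176, 0.088 → sum = 0.638
V_5 = 0.638 / l_5 = 0.638 / 0.17 = 3.752941… → 3.753

3.753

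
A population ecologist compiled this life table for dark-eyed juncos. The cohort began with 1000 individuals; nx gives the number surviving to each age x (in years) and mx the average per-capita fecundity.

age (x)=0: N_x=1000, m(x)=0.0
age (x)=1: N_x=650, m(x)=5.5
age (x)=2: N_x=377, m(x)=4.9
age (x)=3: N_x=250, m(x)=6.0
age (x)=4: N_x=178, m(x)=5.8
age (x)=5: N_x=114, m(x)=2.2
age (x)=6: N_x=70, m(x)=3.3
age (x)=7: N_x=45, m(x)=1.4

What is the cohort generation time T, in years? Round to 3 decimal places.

2.233

lx = nx/n0 = nx/1000: 1, 0.65, 0.377, 0.25, 0.178, 0.114, 0.07, 0.045
lx·mx: 0, 3.575, 1.8473, 1.5, 1.0324, 0.2508, 0.231, 0.063 → R0 = 8.4995
x·lx·mx: 0, 3.575, 3.6946, 4.5, 4.1296, 1.254, 1.386, 0.441 → Σ = 18.9802
T = 18.9802 / 8.4995 = 2.233096… → 2.233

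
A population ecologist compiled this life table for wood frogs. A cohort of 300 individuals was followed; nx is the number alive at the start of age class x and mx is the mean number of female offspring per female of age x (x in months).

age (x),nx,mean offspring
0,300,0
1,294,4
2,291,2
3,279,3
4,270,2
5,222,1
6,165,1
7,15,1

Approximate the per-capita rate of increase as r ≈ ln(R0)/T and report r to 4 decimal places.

lx = nx/n0 = nx/300: 1, 0.98, 0.97, 0.93, 0.9, 0.74, 0.55, 0.05
R0 = Σ lx·mx = 0 + 3.92 + 1.94 + 2.79 + 1.8 + 0.74 + 0.55 + 0.05 = 11.79
Σ x·lx·mx = 30.72; T = 30.72/11.79 = 2.6056…
r ≈ ln(R0)/T = ln(11.79)/2.6056… = 0.946904… → 0.9469

0.9469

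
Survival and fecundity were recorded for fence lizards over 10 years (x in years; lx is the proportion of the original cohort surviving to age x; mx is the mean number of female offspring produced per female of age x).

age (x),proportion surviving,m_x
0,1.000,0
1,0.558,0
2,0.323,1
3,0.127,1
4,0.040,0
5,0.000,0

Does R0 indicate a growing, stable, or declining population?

R0 = Σ lx·mx = 0 + 0 + 0.323 + 0.127 + 0 + 0 = 0.45
R0 < 1, so the population is declining.

declining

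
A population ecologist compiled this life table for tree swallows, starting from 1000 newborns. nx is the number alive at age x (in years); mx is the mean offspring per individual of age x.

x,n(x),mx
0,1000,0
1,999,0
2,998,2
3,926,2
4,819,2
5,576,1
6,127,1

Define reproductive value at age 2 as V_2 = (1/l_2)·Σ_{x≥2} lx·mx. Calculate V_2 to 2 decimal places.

lx = nx/n0 = nx/1000: 1, 0.999, 0.998, 0.926, 0.819, 0.576, 0.127
lx·mx for x ≥ 2: 1.996, 1.852, 1.638, 0.576, 0.127 → sum = 6.189
V_2 = 6.189 / l_2 = 6.189 / 0.998 = 6.201403… → 6.20

6.20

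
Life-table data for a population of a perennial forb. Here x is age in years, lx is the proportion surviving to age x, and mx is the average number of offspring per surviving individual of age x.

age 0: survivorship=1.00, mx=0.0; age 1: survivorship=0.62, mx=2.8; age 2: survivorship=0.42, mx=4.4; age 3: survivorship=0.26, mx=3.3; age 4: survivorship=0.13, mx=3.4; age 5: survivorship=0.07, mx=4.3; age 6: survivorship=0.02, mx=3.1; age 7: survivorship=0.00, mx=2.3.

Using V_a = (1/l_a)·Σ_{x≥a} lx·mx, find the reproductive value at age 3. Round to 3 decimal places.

lx·mx for x ≥ 3: 0.858, 0.442, 0.301, 0.062, 0 → sum = 1.663
V_3 = 1.663 / l_3 = 1.663 / 0.26 = 6.396154… → 6.396

6.396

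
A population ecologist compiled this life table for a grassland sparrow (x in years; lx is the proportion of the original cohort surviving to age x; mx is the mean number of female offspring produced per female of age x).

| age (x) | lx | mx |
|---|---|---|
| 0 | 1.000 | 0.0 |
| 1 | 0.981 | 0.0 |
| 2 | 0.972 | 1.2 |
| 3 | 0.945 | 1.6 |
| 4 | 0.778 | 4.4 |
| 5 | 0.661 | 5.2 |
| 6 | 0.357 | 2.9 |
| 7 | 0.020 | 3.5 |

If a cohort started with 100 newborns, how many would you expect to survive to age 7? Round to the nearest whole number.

Expected survivors = N0 · l_7 = 100 × 0.020 = 2 → 2

2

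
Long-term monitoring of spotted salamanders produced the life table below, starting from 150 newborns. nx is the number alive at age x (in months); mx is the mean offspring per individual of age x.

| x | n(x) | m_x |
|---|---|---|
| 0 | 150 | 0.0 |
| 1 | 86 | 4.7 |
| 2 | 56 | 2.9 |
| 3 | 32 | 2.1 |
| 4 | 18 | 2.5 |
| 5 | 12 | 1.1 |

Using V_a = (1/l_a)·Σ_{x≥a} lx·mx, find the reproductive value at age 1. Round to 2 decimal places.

8.05

lx = nx/n0 = nx/150: 1, 0.57333…, 0.37333…, 0.21333…, 0.12, 0.08
lx·mx for x ≥ 1: 2.694667…, 1.082667…, 0.448…, 0.3, 0.088 → sum = 4.613333…
V_1 = 4.613333… / l_1 = 4.613333… / 0.573333… = 8.046512… → 8.05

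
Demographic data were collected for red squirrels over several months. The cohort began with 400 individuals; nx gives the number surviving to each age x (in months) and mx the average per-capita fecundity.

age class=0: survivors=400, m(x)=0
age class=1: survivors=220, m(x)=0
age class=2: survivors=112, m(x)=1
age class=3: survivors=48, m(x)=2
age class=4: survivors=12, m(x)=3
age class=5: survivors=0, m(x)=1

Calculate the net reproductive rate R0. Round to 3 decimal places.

lx = nx/n0 = nx/400: 1, 0.55, 0.28, 0.12, 0.03, 0
lx·mx by age: 0, 0, 0.28, 0.24, 0.09, 0
R0 = Σ lx·mx = 0.61 → 0.610

0.610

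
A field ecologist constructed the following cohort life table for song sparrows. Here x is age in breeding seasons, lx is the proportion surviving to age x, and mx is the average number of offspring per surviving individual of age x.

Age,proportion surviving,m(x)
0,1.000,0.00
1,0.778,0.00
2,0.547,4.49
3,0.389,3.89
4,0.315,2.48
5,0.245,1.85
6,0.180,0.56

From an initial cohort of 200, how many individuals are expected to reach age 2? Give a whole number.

109

Expected survivors = N0 · l_2 = 200 × 0.547 = 109.4 → 109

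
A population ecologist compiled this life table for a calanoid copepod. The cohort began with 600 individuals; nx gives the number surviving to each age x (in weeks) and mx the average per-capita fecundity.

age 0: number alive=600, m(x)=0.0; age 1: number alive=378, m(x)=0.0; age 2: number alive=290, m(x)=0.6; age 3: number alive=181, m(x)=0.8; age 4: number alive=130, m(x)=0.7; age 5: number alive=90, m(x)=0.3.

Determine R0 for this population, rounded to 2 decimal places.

0.73

lx = nx/n0 = nx/600: 1, 0.63, 0.48333…, 0.30167…, 0.21667…, 0.15
lx·mx by age: 0, 0, 0.29…, 0.241333…, 0.151667…, 0.045
R0 = Σ lx·mx = 0.728… → 0.73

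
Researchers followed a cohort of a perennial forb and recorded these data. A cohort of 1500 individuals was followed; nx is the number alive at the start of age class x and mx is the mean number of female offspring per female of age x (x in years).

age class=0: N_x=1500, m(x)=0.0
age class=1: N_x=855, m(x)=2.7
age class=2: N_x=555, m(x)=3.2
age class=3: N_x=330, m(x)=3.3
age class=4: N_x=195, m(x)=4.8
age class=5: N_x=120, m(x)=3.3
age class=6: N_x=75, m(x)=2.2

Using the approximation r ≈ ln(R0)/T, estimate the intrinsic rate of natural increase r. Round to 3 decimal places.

lx = nx/n0 = nx/1500: 1, 0.57, 0.37, 0.22, 0.13, 0.08, 0.05
R0 = Σ lx·mx = 0 + 1.539 + 1.184 + 0.726 + 0.624 + 0.264 + 0.11 = 4.447
Σ x·lx·mx = 10.561; T = 10.561/4.447 = 2.37486…
r ≈ ln(R0)/T = ln(4.447)/2.37486… = 0.62834… → 0.628

0.628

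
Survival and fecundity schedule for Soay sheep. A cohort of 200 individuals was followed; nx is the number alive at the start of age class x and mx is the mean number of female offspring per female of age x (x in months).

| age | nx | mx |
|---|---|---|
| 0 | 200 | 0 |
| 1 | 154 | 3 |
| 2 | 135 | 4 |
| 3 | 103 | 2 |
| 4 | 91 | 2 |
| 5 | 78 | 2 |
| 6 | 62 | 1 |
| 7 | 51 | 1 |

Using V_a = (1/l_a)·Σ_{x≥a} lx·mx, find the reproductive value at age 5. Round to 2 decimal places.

3.45

lx = nx/n0 = nx/200: 1, 0.77, 0.675, 0.515, 0.455, 0.39, 0.31, 0.255
lx·mx for x ≥ 5: 0.78, 0.31, 0.255 → sum = 1.345
V_5 = 1.345 / l_5 = 1.345 / 0.39 = 3.448718… → 3.45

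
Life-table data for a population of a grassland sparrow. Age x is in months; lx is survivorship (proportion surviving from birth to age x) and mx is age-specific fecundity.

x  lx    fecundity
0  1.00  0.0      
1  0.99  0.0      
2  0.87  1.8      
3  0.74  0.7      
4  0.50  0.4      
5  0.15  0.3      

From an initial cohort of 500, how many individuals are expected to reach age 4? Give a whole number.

Expected survivors = N0 · l_4 = 500 × 0.50 = 250 → 250

250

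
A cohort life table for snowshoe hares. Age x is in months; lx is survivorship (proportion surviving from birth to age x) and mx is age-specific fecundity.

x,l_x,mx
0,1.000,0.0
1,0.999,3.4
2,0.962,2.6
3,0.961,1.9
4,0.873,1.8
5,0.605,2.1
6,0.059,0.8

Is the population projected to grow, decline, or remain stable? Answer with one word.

R0 = Σ lx·mx = 0 + 3.3966 + 2.5012 + 1.8259 + 1.5714 + 1.2705 + 0.0472 = 10.6128
R0 > 1, so the population is growing.

growing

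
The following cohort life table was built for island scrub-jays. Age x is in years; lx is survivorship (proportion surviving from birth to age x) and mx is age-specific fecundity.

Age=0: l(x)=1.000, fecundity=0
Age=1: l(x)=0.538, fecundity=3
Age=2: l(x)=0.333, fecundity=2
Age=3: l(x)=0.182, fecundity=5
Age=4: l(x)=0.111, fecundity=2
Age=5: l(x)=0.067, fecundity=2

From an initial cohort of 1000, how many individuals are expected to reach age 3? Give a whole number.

182

Expected survivors = N0 · l_3 = 1000 × 0.182 = 182 → 182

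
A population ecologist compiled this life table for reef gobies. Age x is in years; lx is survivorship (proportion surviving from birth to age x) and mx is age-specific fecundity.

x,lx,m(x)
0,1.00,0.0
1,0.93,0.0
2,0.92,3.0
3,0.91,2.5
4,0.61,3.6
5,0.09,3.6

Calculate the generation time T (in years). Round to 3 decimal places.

lx·mx: 0, 0, 2.76, 2.275, 2.196, 0.324 → R0 = 7.555
x·lx·mx: 0, 0, 5.52, 6.825, 8.784, 1.62 → Σ = 22.749
T = 22.749 / 7.555 = 3.011118… → 3.011

3.011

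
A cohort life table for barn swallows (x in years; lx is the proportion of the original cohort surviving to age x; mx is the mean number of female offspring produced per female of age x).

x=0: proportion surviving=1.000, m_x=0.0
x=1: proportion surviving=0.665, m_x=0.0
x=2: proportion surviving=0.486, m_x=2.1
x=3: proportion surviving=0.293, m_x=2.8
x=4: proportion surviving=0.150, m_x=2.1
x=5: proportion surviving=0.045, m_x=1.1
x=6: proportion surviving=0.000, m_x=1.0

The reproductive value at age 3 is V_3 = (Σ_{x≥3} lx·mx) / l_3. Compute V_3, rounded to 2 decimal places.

4.04

lx·mx for x ≥ 3: 0.8204, 0.315, 0.0495, 0 → sum = 1.1849
V_3 = 1.1849 / l_3 = 1.1849 / 0.293 = 4.044027… → 4.04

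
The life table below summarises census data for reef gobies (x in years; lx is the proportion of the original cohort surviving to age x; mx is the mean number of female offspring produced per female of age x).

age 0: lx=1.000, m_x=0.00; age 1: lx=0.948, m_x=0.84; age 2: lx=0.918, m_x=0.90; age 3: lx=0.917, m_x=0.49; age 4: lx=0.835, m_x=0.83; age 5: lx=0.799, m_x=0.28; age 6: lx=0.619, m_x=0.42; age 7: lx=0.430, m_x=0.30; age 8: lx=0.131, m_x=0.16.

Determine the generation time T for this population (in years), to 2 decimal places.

3.04

lx·mx: 0, 0.79632, 0.8262, 0.44933, 0.69305, 0.22372, 0.25998, 0.129, 0.02096 → R0 = 3.39856
x·lx·mx: 0, 0.79632, 1.6524, 1.34799, 2.7722, 1.1186, 1.55988, 0.903, 0.16768 → Σ = 10.31807
T = 10.31807 / 3.39856 = 3.036012… → 3.04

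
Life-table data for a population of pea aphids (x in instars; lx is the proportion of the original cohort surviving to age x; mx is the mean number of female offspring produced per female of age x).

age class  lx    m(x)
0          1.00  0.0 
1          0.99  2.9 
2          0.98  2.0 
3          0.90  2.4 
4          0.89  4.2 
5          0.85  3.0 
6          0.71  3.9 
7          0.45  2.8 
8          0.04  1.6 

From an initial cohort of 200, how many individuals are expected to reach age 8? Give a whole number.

8

Expected survivors = N0 · l_8 = 200 × 0.04 = 8 → 8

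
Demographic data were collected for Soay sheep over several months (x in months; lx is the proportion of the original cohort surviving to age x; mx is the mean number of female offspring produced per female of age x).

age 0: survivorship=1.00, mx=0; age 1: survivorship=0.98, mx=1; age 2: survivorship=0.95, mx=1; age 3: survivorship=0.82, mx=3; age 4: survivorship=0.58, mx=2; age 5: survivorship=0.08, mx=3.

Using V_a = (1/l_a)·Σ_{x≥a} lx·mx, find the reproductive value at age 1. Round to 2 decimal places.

lx·mx for x ≥ 1: 0.98, 0.95, 2.46, 1.16, 0.24 → sum = 5.79
V_1 = 5.79 / l_1 = 5.79 / 0.98 = 5.908163… → 5.91

5.91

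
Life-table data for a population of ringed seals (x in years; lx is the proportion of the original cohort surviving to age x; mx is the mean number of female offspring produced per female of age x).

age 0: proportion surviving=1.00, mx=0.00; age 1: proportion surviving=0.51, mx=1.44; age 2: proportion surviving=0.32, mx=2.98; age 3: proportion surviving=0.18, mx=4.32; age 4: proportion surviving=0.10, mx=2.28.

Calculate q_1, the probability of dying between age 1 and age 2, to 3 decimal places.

0.373

q_1 = (l_1 − l_2) / l_1 = (0.51 − 0.32) / 0.51
     = 0.19 / 0.51 = 0.372549… → 0.373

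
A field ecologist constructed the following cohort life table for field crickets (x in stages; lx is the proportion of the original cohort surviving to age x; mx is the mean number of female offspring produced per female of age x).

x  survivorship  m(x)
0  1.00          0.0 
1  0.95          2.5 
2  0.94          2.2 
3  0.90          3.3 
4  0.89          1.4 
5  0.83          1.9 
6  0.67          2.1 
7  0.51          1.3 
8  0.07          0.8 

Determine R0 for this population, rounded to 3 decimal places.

12.362

lx·mx by age: 0, 2.375, 2.068, 2.97, 1.246, 1.577, 1.407, 0.663, 0.056
R0 = Σ lx·mx = 12.362 → 12.362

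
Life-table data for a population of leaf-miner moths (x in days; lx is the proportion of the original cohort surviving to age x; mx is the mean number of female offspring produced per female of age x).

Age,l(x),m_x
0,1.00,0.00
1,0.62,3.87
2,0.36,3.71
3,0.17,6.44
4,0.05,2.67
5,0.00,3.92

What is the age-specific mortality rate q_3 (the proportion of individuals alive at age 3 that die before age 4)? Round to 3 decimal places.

0.706

q_3 = (l_3 − l_4) / l_3 = (0.17 − 0.05) / 0.17
     = 0.12 / 0.17 = 0.705882… → 0.706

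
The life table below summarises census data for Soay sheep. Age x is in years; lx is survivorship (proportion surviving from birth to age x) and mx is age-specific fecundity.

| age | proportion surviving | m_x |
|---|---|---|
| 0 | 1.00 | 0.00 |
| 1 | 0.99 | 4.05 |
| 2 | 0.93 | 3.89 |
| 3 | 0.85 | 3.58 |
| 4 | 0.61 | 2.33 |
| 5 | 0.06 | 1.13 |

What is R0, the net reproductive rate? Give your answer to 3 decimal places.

lx·mx by age: 0, 4.0095, 3.6177, 3.043, 1.4213, 0.0678
R0 = Σ lx·mx = 12.1593 → 12.159

12.159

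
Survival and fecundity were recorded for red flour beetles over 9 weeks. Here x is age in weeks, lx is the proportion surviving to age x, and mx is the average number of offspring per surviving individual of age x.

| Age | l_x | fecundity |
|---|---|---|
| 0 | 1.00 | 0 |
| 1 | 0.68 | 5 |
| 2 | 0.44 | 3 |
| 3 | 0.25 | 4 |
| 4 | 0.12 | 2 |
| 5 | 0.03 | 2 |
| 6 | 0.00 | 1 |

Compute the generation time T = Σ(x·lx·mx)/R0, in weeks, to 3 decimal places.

lx·mx: 0, 3.4, 1.32, 1, 0.24, 0.06, 0 → R0 = 6.02
x·lx·mx: 0, 3.4, 2.64, 3, 0.96, 0.3, 0 → Σ = 10.3
T = 10.3 / 6.02 = 1.710963… → 1.711

1.711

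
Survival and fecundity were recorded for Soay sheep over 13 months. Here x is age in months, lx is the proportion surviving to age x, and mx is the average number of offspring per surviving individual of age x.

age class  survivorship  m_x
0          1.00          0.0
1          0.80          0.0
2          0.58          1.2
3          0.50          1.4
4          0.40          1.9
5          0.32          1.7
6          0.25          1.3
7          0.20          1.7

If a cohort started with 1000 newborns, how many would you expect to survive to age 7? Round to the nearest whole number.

200

Expected survivors = N0 · l_7 = 1000 × 0.20 = 200 → 200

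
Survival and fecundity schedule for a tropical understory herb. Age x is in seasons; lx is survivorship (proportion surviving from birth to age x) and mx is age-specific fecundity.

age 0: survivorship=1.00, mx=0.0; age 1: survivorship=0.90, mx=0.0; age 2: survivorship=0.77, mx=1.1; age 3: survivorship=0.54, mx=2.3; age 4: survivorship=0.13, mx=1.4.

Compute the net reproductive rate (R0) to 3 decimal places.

lx·mx by age: 0, 0, 0.847, 1.242, 0.182
R0 = Σ lx·mx = 2.271 → 2.271

2.271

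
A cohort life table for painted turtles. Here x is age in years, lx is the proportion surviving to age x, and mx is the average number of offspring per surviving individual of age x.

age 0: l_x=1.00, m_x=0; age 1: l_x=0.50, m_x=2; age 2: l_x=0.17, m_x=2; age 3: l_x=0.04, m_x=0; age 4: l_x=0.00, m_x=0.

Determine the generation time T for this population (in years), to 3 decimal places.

lx·mx: 0, 1, 0.34, 0, 0 → R0 = 1.34
x·lx·mx: 0, 1, 0.68, 0, 0 → Σ = 1.68
T = 1.68 / 1.34 = 1.253731… → 1.254

1.254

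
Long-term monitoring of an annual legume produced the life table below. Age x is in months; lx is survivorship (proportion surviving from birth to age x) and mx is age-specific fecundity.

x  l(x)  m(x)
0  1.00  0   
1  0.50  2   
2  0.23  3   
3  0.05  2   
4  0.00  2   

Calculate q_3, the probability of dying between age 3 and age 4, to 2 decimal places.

1.00

q_3 = (l_3 − l_4) / l_3 = (0.05 − 0) / 0.05
     = 0.05 / 0.05 = 1 → 1.00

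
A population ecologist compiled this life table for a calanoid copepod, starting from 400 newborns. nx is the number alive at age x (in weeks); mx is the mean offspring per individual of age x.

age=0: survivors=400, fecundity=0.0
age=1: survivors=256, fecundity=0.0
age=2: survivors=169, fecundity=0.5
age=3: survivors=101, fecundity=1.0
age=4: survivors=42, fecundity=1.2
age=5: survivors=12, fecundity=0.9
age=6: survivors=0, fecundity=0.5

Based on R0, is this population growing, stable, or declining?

lx = nx/n0 = nx/400: 1, 0.64, 0.4225, 0.2525, 0.105, 0.03, 0
R0 = Σ lx·mx = 0 + 0 + 0.21125 + 0.2525 + 0.126 + 0.027 + 0 = 0.61675
R0 < 1, so the population is declining.

declining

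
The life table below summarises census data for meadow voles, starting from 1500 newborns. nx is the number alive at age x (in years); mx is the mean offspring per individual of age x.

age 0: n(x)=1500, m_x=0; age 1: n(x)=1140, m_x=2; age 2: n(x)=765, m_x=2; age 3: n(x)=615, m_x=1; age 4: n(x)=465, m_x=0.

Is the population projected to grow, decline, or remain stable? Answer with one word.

growing

lx = nx/n0 = nx/1500: 1, 0.76, 0.51, 0.41, 0.31
R0 = Σ lx·mx = 0 + 1.52 + 1.02 + 0.41 + 0 = 2.95
R0 > 1, so the population is growing.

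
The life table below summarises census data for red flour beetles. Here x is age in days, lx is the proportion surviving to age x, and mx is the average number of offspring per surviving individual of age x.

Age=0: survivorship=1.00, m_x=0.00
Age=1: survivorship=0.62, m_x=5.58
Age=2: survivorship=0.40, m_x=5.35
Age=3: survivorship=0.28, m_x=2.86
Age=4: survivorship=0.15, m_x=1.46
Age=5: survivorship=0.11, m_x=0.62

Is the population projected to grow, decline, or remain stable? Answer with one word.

R0 = Σ lx·mx = 0 + 3.4596 + 2.14 + 0.8008 + 0.219 + 0.0682 = 6.6876
R0 > 1, so the population is growing.

growing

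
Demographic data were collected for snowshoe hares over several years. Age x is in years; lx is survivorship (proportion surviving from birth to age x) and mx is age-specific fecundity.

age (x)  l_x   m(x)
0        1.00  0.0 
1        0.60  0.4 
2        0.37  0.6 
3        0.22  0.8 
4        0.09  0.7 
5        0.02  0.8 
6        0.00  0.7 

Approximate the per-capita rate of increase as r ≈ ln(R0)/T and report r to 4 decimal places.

-0.1545

R0 = Σ lx·mx = 0 + 0.24 + 0.222 + 0.176 + 0.063 + 0.016 + 0 = 0.717
Σ x·lx·mx = 1.544; T = 1.544/0.717 = 2.15342…
r ≈ ln(R0)/T = ln(0.717)/2.15342… = -0.154489… → -0.1545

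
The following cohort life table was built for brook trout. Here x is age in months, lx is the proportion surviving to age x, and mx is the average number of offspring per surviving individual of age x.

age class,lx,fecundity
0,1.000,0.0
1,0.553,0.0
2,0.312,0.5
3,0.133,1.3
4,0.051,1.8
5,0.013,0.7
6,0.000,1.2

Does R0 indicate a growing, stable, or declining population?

R0 = Σ lx·mx = 0 + 0 + 0.156 + 0.1729 + 0.0918 + 0.0091 + 0 = 0.4298
R0 < 1, so the population is declining.

declining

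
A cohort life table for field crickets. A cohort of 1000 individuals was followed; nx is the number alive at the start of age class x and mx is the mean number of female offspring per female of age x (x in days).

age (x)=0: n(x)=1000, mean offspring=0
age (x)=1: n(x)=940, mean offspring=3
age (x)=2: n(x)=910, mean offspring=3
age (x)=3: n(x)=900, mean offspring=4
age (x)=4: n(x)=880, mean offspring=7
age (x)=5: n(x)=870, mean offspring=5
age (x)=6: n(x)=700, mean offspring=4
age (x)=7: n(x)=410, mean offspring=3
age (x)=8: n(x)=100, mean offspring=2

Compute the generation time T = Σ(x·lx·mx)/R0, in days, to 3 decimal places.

3.871

lx = nx/n0 = nx/1000: 1, 0.94, 0.91, 0.9, 0.88, 0.87, 0.7, 0.41, 0.1
lx·mx: 0, 2.82, 2.73, 3.6, 6.16, 4.35, 2.8, 1.23, 0.2 → R0 = 23.89
x·lx·mx: 0, 2.82, 5.46, 10.8, 24.64, 21.75, 16.8, 8.61, 1.6 → Σ = 92.48
T = 92.48 / 23.89 = 3.871076… → 3.871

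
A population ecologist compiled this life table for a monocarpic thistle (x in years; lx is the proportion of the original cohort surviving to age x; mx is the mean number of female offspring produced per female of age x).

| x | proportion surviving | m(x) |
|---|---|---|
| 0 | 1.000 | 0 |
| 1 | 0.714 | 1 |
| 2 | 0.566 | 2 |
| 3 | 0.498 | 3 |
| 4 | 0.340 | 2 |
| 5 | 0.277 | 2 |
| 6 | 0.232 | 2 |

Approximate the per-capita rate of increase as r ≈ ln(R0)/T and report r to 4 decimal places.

R0 = Σ lx·mx = 0 + 0.714 + 1.132 + 1.494 + 0.68 + 0.554 + 0.464 = 5.038
Σ x·lx·mx = 15.734; T = 15.734/5.038 = 3.12306…
r ≈ ln(R0)/T = ln(5.038)/3.12306… = 0.517764… → 0.5178

0.5178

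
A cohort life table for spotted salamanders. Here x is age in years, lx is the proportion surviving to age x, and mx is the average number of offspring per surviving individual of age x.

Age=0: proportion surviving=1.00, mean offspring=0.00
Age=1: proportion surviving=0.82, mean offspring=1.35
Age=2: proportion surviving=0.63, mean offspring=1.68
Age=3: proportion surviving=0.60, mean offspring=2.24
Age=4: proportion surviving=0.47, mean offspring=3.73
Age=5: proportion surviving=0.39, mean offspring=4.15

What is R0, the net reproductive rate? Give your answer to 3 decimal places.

6.881

lx·mx by age: 0, 1.107, 1.0584, 1.344, 1.7531, 1.6185
R0 = Σ lx·mx = 6.881 → 6.881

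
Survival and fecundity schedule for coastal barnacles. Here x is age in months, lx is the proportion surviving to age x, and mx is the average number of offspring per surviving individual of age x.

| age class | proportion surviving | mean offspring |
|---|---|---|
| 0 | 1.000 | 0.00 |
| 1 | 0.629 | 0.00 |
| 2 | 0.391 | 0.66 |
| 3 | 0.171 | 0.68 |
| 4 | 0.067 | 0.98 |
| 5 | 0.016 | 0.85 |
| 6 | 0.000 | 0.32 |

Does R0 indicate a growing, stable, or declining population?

declining

R0 = Σ lx·mx = 0 + 0 + 0.25806 + 0.11628 + 0.06566 + 0.0136 + 0 = 0.4536
R0 < 1, so the population is declining.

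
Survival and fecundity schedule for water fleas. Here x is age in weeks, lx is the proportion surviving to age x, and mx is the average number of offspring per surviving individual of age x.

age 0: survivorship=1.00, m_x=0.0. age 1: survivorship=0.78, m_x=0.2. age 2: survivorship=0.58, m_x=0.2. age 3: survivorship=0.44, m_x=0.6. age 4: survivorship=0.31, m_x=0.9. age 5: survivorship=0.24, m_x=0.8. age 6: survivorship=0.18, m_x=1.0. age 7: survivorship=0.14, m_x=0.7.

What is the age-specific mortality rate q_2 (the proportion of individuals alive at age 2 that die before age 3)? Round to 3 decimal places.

0.241

q_2 = (l_2 − l_3) / l_2 = (0.58 − 0.44) / 0.58
     = 0.14 / 0.58 = 0.241379… → 0.241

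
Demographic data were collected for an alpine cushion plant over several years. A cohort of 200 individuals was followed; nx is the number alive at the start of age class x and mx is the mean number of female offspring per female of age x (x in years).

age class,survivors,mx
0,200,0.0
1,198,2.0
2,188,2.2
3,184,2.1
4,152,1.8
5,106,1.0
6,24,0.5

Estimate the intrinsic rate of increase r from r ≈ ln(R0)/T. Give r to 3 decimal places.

0.806

lx = nx/n0 = nx/200: 1, 0.99, 0.94, 0.92, 0.76, 0.53, 0.12
R0 = Σ lx·mx = 0 + 1.98 + 2.068 + 1.932 + 1.368 + 0.53 + 0.06 = 7.938
Σ x·lx·mx = 20.394; T = 20.394/7.938 = 2.56916…
r ≈ ln(R0)/T = ln(7.938)/2.56916… = 0.80636… → 0.806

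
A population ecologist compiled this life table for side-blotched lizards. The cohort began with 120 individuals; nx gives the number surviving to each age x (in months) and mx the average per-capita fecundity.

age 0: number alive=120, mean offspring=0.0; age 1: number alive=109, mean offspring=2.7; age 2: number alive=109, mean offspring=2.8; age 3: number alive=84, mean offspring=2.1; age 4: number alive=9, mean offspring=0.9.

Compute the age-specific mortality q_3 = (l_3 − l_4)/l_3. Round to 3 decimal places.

lx = nx/n0 = nx/120: 1, 0.90833…, 0.90833…, 0.7, 0.075
q_3 = (l_3 − l_4) / l_3 = (0.7 − 0.075) / 0.7
     = 0.625 / 0.7 = 0.892857… → 0.893

0.893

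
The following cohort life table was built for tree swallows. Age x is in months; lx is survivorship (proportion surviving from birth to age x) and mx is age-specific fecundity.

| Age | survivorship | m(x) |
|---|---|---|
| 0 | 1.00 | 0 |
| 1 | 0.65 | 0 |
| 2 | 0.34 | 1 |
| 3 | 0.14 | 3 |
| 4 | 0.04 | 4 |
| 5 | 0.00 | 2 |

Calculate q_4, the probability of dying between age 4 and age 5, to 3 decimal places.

q_4 = (l_4 − l_5) / l_4 = (0.04 − 0) / 0.04
     = 0.04 / 0.04 = 1 → 1.000

1.000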